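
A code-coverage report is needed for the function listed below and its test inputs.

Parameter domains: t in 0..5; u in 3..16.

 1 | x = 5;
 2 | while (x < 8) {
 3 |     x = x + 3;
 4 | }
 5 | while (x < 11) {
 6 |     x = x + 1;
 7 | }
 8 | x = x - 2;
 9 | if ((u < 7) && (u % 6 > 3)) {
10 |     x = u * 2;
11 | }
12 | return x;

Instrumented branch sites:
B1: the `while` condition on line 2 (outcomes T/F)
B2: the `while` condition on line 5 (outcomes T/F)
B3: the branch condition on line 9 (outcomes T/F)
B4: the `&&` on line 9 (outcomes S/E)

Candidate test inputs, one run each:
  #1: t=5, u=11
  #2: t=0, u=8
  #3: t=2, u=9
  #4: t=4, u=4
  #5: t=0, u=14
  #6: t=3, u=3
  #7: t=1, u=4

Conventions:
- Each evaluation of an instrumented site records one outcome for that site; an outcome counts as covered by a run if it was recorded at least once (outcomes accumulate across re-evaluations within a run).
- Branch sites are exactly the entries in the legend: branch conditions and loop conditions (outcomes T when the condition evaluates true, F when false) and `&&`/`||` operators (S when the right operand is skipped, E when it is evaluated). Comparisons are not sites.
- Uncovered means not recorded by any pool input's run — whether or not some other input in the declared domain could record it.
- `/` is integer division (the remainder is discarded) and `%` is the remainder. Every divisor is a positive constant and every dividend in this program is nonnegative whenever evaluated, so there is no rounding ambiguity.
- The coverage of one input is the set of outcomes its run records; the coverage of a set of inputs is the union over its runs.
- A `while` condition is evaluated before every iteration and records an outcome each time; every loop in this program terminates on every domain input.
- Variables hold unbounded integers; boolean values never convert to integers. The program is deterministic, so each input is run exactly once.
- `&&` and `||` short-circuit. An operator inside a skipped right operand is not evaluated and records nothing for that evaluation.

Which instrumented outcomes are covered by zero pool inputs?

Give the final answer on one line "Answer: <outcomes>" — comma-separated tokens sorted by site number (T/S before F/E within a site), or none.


test 1 (t=5, u=11) fires B1->T, B1->F, B2->T, B2->T, B2->T, B2->F, B4->S, B3->F; hits B1=T, B1=F, B2=T, B2=F, B3=F, B4=S
test 2 (t=0, u=8) fires B1->T, B1->F, B2->T, B2->T, B2->T, B2->F, B4->S, B3->F; hits B1=T, B1=F, B2=T, B2=F, B3=F, B4=S
test 3 (t=2, u=9) fires B1->T, B1->F, B2->T, B2->T, B2->T, B2->F, B4->S, B3->F; hits B1=T, B1=F, B2=T, B2=F, B3=F, B4=S
test 4 (t=4, u=4) fires B1->T, B1->F, B2->T, B2->T, B2->T, B2->F, B4->E, B3->T; hits B1=T, B1=F, B2=T, B2=F, B3=T, B4=E
test 5 (t=0, u=14) fires B1->T, B1->F, B2->T, B2->T, B2->T, B2->F, B4->S, B3->F; hits B1=T, B1=F, B2=T, B2=F, B3=F, B4=S
test 6 (t=3, u=3) fires B1->T, B1->F, B2->T, B2->T, B2->T, B2->F, B4->E, B3->F; hits B1=T, B1=F, B2=T, B2=F, B3=F, B4=E
test 7 (t=1, u=4) fires B1->T, B1->F, B2->T, B2->T, B2->T, B2->F, B4->E, B3->T; hits B1=T, B1=F, B2=T, B2=F, B3=T, B4=E
union over the pool: B1=T, B1=F, B2=T, B2=F, B3=T, B3=F, B4=S, B4=E
uncovered (0 of 8): none
Answer: none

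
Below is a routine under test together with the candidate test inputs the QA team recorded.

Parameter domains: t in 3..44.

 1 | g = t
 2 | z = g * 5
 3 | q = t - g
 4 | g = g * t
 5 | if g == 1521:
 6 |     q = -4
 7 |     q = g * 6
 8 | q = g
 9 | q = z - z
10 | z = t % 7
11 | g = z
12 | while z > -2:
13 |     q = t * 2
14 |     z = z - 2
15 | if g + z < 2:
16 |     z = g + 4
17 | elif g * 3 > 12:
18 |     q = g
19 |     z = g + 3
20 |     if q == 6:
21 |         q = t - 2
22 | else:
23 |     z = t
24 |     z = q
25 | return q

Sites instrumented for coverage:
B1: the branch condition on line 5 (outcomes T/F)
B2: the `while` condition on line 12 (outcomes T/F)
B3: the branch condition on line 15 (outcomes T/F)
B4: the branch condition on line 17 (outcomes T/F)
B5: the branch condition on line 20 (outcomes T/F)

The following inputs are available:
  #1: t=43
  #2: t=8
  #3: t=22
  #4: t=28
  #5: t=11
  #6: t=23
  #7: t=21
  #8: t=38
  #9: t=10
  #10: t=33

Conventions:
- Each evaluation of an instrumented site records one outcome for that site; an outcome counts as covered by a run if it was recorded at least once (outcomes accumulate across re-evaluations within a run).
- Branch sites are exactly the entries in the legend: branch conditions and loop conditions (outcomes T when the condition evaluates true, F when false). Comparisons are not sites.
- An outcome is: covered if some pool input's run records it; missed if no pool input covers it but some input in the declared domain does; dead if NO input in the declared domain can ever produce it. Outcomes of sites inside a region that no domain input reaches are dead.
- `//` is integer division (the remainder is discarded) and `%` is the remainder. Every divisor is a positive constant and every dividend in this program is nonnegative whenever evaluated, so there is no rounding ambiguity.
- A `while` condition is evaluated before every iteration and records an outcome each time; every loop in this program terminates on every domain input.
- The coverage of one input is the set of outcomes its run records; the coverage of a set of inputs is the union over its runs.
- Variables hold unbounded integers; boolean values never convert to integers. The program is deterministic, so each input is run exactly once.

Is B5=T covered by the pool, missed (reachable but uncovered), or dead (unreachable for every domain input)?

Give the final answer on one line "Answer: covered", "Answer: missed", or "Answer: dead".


no pool input records B5=T
but domain input (t=6) does record it -> reachable, so missed
Answer: missed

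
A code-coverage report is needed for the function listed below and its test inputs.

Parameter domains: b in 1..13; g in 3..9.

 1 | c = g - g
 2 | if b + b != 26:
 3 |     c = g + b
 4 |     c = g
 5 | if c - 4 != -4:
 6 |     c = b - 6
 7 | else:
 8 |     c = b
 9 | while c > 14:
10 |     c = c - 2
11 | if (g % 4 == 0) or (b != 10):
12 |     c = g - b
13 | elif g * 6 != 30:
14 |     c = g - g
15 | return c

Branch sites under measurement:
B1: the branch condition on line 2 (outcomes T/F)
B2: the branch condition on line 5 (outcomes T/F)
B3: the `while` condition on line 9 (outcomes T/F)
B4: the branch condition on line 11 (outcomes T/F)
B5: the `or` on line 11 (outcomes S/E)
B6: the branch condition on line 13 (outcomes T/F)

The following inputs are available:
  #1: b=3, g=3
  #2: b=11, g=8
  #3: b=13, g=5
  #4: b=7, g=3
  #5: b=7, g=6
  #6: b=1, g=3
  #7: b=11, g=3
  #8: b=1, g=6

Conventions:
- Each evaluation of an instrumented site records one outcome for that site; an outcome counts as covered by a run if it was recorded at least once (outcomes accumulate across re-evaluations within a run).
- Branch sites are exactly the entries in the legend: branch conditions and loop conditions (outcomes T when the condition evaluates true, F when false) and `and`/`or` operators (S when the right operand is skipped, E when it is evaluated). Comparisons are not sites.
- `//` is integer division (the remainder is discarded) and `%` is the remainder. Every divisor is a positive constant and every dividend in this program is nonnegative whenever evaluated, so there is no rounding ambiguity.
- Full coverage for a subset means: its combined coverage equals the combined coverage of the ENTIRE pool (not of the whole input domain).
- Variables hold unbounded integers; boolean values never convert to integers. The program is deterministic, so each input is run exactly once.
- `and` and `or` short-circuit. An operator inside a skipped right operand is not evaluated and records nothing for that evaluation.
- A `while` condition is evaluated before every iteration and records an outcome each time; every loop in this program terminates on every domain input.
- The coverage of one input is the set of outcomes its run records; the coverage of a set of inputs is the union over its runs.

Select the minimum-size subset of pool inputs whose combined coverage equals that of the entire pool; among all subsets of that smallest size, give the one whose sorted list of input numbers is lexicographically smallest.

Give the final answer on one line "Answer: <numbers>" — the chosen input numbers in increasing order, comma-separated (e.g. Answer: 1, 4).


#1 (b=3, g=3) -> B1->T, B2->T, B3->F, B5->E, B4->T; covered: B1=T, B2=T, B3=F, B4=T, B5=E
#2 (b=11, g=8) -> B1->T, B2->T, B3->F, B5->S, B4->T; covered: B1=T, B2=T, B3=F, B4=T, B5=S
#3 (b=13, g=5) -> B1->F, B2->F, B3->F, B5->E, B4->T; covered: B1=F, B2=F, B3=F, B4=T, B5=E
#4 (b=7, g=3) -> B1->T, B2->T, B3->F, B5->E, B4->T; covered: B1=T, B2=T, B3=F, B4=T, B5=E
#5 (b=7, g=6) -> B1->T, B2->T, B3->F, B5->E, B4->T; covered: B1=T, B2=T, B3=F, B4=T, B5=E
#6 (b=1, g=3) -> B1->T, B2->T, B3->F, B5->E, B4->T; covered: B1=T, B2=T, B3=F, B4=T, B5=E
#7 (b=11, g=3) -> B1->T, B2->T, B3->F, B5->E, B4->T; covered: B1=T, B2=T, B3=F, B4=T, B5=E
#8 (b=1, g=6) -> B1->T, B2->T, B3->F, B5->E, B4->T; covered: B1=T, B2=T, B3=F, B4=T, B5=E
together the pool reaches 8 outcomes: B1=T, B1=F, B2=T, B2=F, B3=F, B4=T, B5=S, B5=E
no size-1 subset reaches all 8 outcomes (best union: 5/8)
size 2: inputs {2, 3} cover all 8 outcomes, and no lexicographically smaller subset of this size does
Answer: 2, 3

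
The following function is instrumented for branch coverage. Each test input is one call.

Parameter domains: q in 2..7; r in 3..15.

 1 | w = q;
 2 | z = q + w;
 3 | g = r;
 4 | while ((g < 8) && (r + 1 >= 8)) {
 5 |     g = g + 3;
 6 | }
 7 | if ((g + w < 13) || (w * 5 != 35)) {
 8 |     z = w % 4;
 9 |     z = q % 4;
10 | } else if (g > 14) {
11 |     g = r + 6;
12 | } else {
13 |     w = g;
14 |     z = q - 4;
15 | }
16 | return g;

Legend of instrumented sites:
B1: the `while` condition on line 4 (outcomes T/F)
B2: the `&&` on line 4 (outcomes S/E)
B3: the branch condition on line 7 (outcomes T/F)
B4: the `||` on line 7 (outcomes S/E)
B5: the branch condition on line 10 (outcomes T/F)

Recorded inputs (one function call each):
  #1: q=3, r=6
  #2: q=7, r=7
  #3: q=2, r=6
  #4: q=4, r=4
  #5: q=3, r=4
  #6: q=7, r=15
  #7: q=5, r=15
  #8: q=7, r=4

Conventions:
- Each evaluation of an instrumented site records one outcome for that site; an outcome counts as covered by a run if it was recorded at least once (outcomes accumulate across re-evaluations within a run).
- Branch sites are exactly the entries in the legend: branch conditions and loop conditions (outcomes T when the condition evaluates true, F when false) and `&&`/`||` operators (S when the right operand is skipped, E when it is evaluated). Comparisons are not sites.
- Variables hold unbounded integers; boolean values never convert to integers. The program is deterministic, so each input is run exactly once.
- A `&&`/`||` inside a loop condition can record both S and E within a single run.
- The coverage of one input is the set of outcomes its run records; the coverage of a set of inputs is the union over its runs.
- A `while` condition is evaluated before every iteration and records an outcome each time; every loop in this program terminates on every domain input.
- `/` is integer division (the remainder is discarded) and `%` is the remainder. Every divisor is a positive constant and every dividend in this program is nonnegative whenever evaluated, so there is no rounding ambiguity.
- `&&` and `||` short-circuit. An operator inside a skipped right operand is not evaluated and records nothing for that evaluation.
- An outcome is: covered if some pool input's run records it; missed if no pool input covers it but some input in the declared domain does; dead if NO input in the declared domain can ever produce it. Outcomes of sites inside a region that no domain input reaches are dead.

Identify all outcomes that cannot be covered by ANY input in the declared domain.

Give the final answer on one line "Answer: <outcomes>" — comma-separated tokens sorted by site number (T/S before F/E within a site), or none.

exhaustive pass over the 78-input domain:
  reachable outcomes have witnesses, e.g. B1=T (e.g. q=2, r=7), B1=F (e.g. q=2, r=3), B2=S (e.g. q=2, r=7), B2=E (e.g. q=2, r=3)

Answer: none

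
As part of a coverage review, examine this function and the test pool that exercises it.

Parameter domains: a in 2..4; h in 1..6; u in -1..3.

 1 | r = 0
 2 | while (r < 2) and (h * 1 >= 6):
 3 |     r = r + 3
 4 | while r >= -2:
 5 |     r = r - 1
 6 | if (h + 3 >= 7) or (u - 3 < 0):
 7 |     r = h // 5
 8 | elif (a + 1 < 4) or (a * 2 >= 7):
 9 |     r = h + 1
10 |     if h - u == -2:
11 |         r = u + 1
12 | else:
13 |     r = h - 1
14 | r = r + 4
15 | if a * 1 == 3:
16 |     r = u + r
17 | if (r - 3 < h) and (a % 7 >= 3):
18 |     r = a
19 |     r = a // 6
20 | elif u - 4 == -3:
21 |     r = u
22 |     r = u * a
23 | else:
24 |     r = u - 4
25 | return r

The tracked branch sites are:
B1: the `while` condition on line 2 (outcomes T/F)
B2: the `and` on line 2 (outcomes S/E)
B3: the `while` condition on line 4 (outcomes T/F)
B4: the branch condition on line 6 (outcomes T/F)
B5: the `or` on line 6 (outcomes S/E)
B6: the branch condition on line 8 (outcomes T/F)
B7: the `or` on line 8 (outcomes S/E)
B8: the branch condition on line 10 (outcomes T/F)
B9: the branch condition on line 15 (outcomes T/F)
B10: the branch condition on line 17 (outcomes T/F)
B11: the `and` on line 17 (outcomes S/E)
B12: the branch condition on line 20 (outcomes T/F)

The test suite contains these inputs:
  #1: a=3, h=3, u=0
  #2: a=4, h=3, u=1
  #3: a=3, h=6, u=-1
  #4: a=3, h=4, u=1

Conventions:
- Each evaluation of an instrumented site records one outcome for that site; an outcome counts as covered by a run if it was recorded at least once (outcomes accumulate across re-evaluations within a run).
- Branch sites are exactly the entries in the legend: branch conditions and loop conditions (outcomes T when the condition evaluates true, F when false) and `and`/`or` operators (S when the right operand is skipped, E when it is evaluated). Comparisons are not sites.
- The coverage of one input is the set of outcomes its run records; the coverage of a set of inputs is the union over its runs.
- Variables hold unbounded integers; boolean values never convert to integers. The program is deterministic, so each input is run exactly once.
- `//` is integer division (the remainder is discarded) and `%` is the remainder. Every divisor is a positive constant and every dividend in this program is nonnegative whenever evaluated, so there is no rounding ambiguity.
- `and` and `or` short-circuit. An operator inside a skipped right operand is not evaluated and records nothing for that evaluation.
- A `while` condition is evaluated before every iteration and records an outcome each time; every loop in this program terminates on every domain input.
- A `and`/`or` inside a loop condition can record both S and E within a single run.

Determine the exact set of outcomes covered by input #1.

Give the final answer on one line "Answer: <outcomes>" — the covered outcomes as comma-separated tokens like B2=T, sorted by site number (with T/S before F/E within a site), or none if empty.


Simulating input #1 (a=3, h=3, u=0) step by step:
  B2->E, B1->F, B3->T, B3->T, B3->T, B3->F, B5->E, B4->T, B9->T, B11->E
  B10->T
as a set, this run covers: B1=F, B2=E, B3=T, B3=F, B4=T, B5=E, B9=T, B10=T, B11=E
Answer: B1=F, B2=E, B3=T, B3=F, B4=T, B5=E, B9=T, B10=T, B11=E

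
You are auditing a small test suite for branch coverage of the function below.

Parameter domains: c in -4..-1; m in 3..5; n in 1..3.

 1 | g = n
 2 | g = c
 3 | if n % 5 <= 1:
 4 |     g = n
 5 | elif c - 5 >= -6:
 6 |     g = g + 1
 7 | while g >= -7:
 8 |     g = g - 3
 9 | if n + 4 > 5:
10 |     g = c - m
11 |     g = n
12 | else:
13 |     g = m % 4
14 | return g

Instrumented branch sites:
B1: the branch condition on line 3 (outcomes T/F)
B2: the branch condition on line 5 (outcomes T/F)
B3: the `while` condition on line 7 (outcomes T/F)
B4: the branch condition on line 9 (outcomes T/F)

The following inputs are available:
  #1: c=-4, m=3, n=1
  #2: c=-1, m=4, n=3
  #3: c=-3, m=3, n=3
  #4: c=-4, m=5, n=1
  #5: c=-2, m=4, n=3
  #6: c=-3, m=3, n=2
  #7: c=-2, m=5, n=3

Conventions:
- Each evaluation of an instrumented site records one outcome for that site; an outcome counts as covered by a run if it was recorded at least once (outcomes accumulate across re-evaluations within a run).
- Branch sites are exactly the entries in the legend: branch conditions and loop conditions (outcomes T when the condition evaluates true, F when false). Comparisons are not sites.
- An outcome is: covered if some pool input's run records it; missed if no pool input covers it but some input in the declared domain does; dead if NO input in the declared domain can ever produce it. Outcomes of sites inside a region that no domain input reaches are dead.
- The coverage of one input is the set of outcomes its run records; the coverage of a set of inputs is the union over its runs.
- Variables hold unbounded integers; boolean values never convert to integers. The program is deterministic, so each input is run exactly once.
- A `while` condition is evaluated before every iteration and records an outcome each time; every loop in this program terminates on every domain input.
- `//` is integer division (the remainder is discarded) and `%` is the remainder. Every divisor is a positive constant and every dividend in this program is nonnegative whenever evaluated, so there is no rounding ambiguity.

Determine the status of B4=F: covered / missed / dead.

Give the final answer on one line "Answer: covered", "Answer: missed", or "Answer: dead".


B4=F is recorded by pool input(s) 1, 4 -> covered
Answer: covered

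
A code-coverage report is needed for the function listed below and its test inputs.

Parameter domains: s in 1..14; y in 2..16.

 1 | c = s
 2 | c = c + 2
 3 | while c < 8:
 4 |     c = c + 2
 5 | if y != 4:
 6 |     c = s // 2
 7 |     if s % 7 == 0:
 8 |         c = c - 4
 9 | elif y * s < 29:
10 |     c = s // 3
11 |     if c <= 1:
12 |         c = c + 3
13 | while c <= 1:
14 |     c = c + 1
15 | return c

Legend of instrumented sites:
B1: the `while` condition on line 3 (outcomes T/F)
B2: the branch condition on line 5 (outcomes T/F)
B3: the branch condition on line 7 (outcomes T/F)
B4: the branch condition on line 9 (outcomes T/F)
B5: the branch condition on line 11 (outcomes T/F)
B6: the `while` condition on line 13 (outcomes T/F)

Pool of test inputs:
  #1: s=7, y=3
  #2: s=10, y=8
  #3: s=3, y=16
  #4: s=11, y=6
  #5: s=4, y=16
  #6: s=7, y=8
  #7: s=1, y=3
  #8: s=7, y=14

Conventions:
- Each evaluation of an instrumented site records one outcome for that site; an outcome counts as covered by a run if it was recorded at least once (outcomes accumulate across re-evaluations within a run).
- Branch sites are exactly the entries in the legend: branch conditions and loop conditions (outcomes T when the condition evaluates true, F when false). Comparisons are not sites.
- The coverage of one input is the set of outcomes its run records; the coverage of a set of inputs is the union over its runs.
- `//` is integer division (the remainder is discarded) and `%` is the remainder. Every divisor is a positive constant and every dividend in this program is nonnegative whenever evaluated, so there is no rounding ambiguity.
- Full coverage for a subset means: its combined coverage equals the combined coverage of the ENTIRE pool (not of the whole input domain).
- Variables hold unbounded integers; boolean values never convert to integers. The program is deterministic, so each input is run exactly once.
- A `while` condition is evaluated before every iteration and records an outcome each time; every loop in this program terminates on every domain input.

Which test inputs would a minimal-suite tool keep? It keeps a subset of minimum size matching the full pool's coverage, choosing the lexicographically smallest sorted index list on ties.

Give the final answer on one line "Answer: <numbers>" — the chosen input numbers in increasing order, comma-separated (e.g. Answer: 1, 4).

#1 (s=7, y=3) -> B1->F, B2->T, B3->T, B6->T, B6->T, B6->T, B6->F; covered: B1=F, B2=T, B3=T, B6=T, B6=F
#2 (s=10, y=8) -> B1->F, B2->T, B3->F, B6->F; covered: B1=F, B2=T, B3=F, B6=F
#3 (s=3, y=16) -> B1->T, B1->T, B1->F, B2->T, B3->F, B6->T, B6->F; covered: B1=T, B1=F, B2=T, B3=F, B6=T, B6=F
#4 (s=11, y=6) -> B1->F, B2->T, B3->F, B6->F; covered: B1=F, B2=T, B3=F, B6=F
#5 (s=4, y=16) -> B1->T, B1->F, B2->T, B3->F, B6->F; covered: B1=T, B1=F, B2=T, B3=F, B6=F
#6 (s=7, y=8) -> B1->F, B2->T, B3->T, B6->T, B6->T, B6->T, B6->F; covered: B1=F, B2=T, B3=T, B6=T, B6=F
#7 (s=1, y=3) -> B1->T, B1->T, B1->T, B1->F, B2->T, B3->F, B6->T, B6->T, B6->F; covered: B1=T, B1=F, B2=T, B3=F, B6=T, B6=F
#8 (s=7, y=14) -> B1->F, B2->T, B3->T, B6->T, B6->T, B6->T, B6->F; covered: B1=F, B2=T, B3=T, B6=T, B6=F
the full pool covers 7 outcomes: B1=T, B1=F, B2=T, B3=T, B3=F, B6=T, B6=F
size 1 is not enough: best union over all size-1 subsets is 6/7
at size 2, {1, 3} reaches all 7 outcomes; every lexicographically earlier size-2 subset fails

Answer: 1, 3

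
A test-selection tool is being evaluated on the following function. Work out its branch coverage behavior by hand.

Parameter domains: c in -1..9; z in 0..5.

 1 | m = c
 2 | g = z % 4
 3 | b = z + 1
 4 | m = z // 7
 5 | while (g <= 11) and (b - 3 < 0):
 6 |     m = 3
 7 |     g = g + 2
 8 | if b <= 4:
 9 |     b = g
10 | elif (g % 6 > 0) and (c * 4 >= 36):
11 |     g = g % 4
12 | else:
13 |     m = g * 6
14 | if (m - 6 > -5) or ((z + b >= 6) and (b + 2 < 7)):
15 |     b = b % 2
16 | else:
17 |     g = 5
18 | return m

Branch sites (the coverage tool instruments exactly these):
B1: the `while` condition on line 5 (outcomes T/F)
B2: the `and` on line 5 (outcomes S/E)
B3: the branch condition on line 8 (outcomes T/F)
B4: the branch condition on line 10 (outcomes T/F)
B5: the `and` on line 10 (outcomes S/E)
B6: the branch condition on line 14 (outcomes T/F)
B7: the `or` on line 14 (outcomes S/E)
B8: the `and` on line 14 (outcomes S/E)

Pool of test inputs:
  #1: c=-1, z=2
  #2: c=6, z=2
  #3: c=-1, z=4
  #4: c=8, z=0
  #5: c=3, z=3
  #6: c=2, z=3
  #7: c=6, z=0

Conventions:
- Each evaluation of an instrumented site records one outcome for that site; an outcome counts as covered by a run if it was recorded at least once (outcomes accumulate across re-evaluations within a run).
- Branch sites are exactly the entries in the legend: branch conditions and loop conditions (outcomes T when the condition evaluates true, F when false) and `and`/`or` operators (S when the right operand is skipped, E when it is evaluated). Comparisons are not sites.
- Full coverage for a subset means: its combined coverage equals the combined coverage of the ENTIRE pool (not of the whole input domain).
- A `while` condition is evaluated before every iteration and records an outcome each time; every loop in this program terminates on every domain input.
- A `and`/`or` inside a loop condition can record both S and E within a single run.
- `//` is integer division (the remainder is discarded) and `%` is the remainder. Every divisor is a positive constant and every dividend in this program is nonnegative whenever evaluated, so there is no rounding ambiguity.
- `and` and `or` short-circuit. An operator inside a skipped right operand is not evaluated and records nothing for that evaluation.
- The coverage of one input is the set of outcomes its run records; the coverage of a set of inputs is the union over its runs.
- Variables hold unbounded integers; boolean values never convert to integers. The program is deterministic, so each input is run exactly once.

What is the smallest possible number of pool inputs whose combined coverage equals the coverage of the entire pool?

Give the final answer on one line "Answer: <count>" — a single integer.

test 1 (c=-1, z=2) hits B1=F, B2=E, B3=T, B6=F, B7=E, B8=S
test 2 (c=6, z=2) hits B1=F, B2=E, B3=T, B6=F, B7=E, B8=S
test 3 (c=-1, z=4) hits B1=F, B2=E, B3=F, B4=F, B5=S, B6=F, B7=E, B8=E
test 4 (c=8, z=0) hits B1=T, B1=F, B2=S, B2=E, B3=T, B6=T, B7=S
test 5 (c=3, z=3) hits B1=F, B2=E, B3=T, B6=T, B7=E, B8=E
test 6 (c=2, z=3) hits B1=F, B2=E, B3=T, B6=T, B7=E, B8=E
test 7 (c=6, z=0) hits B1=T, B1=F, B2=S, B2=E, B3=T, B6=T, B7=S
the full pool covers 14 outcomes: B1=T, B1=F, B2=S, B2=E, B3=T, B3=F, B4=F, B5=S, B6=T, B6=F, B7=S, B7=E, B8=S, B8=E
size 1 is not enough: best union over all size-1 subsets is 8/14
size 2 is not enough: best union over all size-2 subsets is 13/14
the canonical winner is {1, 3, 4}: size 3, full 14-outcome coverage, earliest index list among size-3 covers

Answer: 3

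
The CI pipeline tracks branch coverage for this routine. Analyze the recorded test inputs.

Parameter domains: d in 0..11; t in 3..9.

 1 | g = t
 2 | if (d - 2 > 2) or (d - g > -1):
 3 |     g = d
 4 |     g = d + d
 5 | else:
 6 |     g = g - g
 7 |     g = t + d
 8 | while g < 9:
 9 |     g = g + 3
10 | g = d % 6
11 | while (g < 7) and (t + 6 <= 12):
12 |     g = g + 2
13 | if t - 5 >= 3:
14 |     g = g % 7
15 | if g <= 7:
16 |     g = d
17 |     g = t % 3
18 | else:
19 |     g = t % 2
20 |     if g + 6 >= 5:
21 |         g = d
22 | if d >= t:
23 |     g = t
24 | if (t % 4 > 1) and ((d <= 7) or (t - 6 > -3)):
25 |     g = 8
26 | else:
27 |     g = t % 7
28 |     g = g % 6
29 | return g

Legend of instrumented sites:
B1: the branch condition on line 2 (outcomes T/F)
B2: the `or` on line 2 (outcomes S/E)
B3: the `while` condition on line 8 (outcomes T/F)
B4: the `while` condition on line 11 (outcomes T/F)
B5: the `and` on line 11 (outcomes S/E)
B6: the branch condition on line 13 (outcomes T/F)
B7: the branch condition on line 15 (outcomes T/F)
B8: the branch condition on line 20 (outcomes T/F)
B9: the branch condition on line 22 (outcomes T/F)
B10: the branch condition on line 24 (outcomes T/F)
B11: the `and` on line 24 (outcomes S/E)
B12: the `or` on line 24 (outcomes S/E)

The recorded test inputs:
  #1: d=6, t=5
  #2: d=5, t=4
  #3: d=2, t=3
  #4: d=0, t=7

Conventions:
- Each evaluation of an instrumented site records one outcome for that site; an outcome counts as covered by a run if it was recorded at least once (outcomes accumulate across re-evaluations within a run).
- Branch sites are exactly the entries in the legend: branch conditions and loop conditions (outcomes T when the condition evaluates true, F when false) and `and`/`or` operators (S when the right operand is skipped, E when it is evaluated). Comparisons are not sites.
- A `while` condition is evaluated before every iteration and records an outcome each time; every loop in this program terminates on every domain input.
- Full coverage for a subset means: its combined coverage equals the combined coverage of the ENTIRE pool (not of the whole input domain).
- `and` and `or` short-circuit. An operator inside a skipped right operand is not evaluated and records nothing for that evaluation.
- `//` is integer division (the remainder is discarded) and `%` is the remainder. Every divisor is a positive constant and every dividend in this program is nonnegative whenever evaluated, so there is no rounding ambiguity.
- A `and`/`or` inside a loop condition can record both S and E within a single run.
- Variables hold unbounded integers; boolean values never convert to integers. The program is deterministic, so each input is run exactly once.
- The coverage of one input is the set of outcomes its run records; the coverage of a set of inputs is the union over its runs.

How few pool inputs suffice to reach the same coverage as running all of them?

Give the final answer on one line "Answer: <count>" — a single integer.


run #1 (d=6, t=5) runs B2->S, B1->T, B3->F, B5->E, B4->T, B5->E, B4->T, B5->E, B4->T, B5->E, B4->T, B5->S, B4->F, B6->F, ...; records B1=T, B2=S, B3=F, B4=T, B4=F, B5=S, B5=E, B6=F, B7=F, B8=T, B9=T, B10=F, B11=S
run #2 (d=5, t=4) runs B2->S, B1->T, B3->F, B5->E, B4->T, B5->S, B4->F, B6->F, B7->T, B9->T, B11->S, B10->F; records B1=T, B2=S, B3=F, B4=T, B4=F, B5=S, B5=E, B6=F, B7=T, B9=T, B10=F, B11=S
run #3 (d=2, t=3) runs B2->E, B1->F, B3->T, B3->T, B3->F, B5->E, B4->T, B5->E, B4->T, B5->E, B4->T, B5->S, B4->F, B6->F, ...; records B1=F, B2=E, B3=T, B3=F, B4=T, B4=F, B5=S, B5=E, B6=F, B7=F, B8=T, B9=F, B10=T, B11=E, B12=S
run #4 (d=0, t=7) runs B2->E, B1->F, B3->T, B3->F, B5->E, B4->F, B6->F, B7->T, B9->F, B11->E, B12->S, B10->T; records B1=F, B2=E, B3=T, B3=F, B4=F, B5=E, B6=F, B7=T, B9=F, B10=T, B11=E, B12=S
pool-wide coverage (21 outcomes): B1=T, B1=F, B2=S, B2=E, B3=T, B3=F, B4=T, B4=F, B5=S, B5=E, B6=F, B7=T, B7=F, B8=T, B9=T, B9=F, B10=T, B10=F, B11=S, B11=E, B12=S
size 1 is not enough: best union over all size-1 subsets is 15/21
size 2: inputs {1, 4} cover all 21 outcomes, and no lexicographically smaller subset of this size does
Answer: 2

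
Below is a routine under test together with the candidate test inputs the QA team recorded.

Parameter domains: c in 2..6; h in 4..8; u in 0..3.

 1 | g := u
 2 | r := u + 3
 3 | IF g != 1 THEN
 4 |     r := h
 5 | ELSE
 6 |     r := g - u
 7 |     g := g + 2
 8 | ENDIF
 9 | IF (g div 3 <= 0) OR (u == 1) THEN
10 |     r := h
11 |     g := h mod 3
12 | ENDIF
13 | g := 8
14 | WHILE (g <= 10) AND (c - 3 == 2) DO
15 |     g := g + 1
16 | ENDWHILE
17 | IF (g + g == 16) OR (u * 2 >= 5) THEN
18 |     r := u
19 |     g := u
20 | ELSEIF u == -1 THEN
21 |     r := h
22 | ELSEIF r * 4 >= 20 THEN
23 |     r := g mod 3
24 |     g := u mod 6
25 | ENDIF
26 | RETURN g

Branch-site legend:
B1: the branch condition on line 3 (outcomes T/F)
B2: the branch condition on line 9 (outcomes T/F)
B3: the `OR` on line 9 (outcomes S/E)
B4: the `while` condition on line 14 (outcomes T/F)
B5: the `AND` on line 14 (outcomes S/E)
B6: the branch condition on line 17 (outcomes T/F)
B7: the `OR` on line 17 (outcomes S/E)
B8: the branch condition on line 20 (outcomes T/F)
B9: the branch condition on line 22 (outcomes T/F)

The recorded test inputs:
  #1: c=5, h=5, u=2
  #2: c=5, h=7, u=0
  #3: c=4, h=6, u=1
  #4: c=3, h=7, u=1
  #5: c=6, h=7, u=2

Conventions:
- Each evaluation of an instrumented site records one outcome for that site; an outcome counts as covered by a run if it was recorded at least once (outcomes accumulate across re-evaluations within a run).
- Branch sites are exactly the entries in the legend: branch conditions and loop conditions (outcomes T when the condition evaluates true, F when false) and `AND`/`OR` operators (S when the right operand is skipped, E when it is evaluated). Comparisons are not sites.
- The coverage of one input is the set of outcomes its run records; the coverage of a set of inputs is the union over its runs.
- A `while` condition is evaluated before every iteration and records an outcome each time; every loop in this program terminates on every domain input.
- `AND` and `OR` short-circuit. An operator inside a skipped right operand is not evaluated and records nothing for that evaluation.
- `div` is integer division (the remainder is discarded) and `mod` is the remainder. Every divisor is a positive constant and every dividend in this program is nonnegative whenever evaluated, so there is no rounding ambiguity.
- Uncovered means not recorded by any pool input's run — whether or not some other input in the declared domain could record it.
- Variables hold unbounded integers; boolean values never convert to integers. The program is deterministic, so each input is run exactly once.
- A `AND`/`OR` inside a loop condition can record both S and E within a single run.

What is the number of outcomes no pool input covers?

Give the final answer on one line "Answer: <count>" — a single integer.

#1 (c=5, h=5, u=2) -> B1->T, B3->S, B2->T, B5->E, B4->T, B5->E, B4->T, B5->E, B4->T, B5->S, B4->F, B7->E, B6->F, B8->F, ...; covered: B1=T, B2=T, B3=S, B4=T, B4=F, B5=S, B5=E, B6=F, B7=E, B8=F, B9=T
#2 (c=5, h=7, u=0) -> B1->T, B3->S, B2->T, B5->E, B4->T, B5->E, B4->T, B5->E, B4->T, B5->S, B4->F, B7->E, B6->F, B8->F, ...; covered: B1=T, B2=T, B3=S, B4=T, B4=F, B5=S, B5=E, B6=F, B7=E, B8=F, B9=T
#3 (c=4, h=6, u=1) -> B1->F, B3->E, B2->T, B5->E, B4->F, B7->S, B6->T; covered: B1=F, B2=T, B3=E, B4=F, B5=E, B6=T, B7=S
#4 (c=3, h=7, u=1) -> B1->F, B3->E, B2->T, B5->E, B4->F, B7->S, B6->T; covered: B1=F, B2=T, B3=E, B4=F, B5=E, B6=T, B7=S
#5 (c=6, h=7, u=2) -> B1->T, B3->S, B2->T, B5->E, B4->F, B7->S, B6->T; covered: B1=T, B2=T, B3=S, B4=F, B5=E, B6=T, B7=S
union over the pool: B1=T, B1=F, B2=T, B3=S, B3=E, B4=T, B4=F, B5=S, B5=E, B6=T, B6=F, B7=S, B7=E, B8=F, B9=T
uncovered (3 of 18): B2=F, B8=T, B9=F

Answer: 3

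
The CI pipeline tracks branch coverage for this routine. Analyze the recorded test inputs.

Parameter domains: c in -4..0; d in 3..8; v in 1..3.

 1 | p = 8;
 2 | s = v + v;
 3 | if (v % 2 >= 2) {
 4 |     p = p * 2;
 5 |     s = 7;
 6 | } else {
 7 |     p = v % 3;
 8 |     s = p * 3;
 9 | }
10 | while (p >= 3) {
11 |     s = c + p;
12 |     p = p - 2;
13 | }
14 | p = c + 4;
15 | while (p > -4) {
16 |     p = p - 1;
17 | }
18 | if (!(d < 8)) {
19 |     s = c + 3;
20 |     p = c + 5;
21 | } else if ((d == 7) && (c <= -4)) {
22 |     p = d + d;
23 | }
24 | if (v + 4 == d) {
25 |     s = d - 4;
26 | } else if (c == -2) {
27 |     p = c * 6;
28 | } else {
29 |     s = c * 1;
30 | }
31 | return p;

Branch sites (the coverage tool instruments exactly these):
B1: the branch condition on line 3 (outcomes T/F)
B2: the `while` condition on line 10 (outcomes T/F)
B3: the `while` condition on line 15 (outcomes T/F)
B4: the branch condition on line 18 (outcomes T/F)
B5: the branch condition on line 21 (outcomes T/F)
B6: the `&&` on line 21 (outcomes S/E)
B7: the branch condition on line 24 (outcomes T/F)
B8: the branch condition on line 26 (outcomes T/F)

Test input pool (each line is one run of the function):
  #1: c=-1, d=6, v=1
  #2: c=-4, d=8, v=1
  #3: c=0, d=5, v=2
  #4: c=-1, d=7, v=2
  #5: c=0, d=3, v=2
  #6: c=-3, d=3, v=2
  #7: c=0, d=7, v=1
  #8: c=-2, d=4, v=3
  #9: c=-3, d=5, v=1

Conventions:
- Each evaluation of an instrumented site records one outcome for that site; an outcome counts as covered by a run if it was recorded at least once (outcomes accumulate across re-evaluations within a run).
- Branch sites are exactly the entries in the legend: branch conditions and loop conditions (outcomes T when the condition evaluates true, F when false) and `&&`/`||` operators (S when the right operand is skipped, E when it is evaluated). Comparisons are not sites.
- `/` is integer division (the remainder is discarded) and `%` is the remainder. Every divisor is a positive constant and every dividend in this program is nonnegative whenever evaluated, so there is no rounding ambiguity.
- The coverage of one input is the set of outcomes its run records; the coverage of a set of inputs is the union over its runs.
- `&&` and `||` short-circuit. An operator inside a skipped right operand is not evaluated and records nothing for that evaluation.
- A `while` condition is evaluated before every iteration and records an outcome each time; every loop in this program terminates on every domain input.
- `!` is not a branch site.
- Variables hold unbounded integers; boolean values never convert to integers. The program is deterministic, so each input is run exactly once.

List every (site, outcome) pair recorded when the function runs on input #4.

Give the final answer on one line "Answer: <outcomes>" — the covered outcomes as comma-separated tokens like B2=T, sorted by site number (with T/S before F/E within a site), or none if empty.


Running input #4 (c=-1, d=7, v=2), event by event:
  B1->F, B2->F, B3->T, B3->T, B3->T, B3->T, B3->T, B3->T, B3->T, B3->F
  B4->F, B6->E, B5->F, B7->F, B8->F
distinct outcomes covered: B1=F, B2=F, B3=T, B3=F, B4=F, B5=F, B6=E, B7=F, B8=F
Answer: B1=F, B2=F, B3=T, B3=F, B4=F, B5=F, B6=E, B7=F, B8=F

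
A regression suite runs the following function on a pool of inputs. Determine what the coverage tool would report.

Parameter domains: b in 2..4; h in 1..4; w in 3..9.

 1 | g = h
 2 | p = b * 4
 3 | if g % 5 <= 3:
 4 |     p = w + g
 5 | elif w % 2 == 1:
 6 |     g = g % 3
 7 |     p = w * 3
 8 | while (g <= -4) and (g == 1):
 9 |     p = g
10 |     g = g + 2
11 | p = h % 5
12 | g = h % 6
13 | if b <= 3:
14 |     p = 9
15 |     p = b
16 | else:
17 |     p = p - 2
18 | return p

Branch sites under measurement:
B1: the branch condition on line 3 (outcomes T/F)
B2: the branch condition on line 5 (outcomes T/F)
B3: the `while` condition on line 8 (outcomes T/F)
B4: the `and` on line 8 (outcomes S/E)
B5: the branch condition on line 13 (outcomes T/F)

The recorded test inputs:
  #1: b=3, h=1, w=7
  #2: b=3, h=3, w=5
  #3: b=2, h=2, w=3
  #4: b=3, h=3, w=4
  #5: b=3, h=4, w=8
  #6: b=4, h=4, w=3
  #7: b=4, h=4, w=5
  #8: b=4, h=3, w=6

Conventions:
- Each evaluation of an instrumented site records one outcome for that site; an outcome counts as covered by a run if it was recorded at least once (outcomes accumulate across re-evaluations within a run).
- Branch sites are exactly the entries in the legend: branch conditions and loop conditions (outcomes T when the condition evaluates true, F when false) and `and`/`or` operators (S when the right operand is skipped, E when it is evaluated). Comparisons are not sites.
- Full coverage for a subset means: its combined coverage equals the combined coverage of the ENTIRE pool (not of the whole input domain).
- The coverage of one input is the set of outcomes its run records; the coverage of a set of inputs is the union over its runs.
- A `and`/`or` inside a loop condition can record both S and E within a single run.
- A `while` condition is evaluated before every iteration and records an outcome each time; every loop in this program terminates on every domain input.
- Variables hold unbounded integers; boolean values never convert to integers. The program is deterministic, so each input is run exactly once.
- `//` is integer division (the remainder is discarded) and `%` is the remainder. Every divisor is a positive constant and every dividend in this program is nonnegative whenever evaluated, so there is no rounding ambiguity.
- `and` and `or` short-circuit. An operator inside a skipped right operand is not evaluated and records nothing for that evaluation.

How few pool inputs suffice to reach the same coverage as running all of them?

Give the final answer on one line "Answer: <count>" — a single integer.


input #1, b=3, h=1, w=7: outcomes B1=T, B3=F, B4=S, B5=T
input #2, b=3, h=3, w=5: outcomes B1=T, B3=F, B4=S, B5=T
input #3, b=2, h=2, w=3: outcomes B1=T, B3=F, B4=S, B5=T
input #4, b=3, h=3, w=4: outcomes B1=T, B3=F, B4=S, B5=T
input #5, b=3, h=4, w=8: outcomes B1=F, B2=F, B3=F, B4=S, B5=T
input #6, b=4, h=4, w=3: outcomes B1=F, B2=T, B3=F, B4=S, B5=F
input #7, b=4, h=4, w=5: outcomes B1=F, B2=T, B3=F, B4=S, B5=F
input #8, b=4, h=3, w=6: outcomes B1=T, B3=F, B4=S, B5=F
together the pool reaches 8 outcomes: B1=T, B1=F, B2=T, B2=F, B3=F, B4=S, B5=T, B5=F
size 1 is not enough: best union over all size-1 subsets is 5/8
size 2 is not enough: best union over all size-2 subsets is 7/8
the canonical winner is {1, 5, 6}: size 3, full 8-outcome coverage, earliest index list among size-3 covers
Answer: 3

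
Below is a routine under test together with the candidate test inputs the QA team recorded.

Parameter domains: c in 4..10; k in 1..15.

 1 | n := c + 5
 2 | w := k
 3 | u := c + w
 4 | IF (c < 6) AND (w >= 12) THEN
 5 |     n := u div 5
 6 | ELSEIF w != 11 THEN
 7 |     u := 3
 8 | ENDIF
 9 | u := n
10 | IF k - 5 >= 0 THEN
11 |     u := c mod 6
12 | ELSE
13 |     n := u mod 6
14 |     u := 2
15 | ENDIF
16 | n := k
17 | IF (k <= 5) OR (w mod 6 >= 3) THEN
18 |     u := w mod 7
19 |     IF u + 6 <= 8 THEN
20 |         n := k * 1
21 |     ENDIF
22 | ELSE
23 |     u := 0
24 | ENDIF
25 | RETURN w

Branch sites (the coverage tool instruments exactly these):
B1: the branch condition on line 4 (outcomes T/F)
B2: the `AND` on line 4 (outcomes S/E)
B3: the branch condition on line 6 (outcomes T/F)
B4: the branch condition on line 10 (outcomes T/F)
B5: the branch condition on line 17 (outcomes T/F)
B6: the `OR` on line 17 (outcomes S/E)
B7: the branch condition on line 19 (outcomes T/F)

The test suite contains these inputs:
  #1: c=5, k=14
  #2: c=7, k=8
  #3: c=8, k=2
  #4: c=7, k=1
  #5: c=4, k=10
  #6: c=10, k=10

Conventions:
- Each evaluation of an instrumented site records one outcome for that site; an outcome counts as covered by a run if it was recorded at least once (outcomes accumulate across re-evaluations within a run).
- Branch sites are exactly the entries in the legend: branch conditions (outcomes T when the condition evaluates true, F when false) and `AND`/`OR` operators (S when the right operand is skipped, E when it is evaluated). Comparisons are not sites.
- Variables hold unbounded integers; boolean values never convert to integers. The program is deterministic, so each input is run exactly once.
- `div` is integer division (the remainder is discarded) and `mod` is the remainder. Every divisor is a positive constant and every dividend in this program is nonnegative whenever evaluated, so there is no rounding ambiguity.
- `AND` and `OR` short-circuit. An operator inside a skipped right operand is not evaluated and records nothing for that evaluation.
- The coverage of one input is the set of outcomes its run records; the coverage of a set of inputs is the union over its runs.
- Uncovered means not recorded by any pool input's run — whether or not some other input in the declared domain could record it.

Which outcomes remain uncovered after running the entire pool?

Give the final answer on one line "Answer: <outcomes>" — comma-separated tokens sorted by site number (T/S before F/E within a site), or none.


input #1 (c=5, k=14): events B2->E, B1->T, B4->T, B6->E, B5->F; covers B1=T, B2=E, B4=T, B5=F, B6=E
input #2 (c=7, k=8): events B2->S, B1->F, B3->T, B4->T, B6->E, B5->F; covers B1=F, B2=S, B3=T, B4=T, B5=F, B6=E
input #3 (c=8, k=2): events B2->S, B1->F, B3->T, B4->F, B6->S, B5->T, B7->T; covers B1=F, B2=S, B3=T, B4=F, B5=T, B6=S, B7=T
input #4 (c=7, k=1): events B2->S, B1->F, B3->T, B4->F, B6->S, B5->T, B7->T; covers B1=F, B2=S, B3=T, B4=F, B5=T, B6=S, B7=T
input #5 (c=4, k=10): events B2->E, B1->F, B3->T, B4->T, B6->E, B5->T, B7->F; covers B1=F, B2=E, B3=T, B4=T, B5=T, B6=E, B7=F
input #6 (c=10, k=10): events B2->S, B1->F, B3->T, B4->T, B6->E, B5->T, B7->F; covers B1=F, B2=S, B3=T, B4=T, B5=T, B6=E, B7=F
union over the pool: B1=T, B1=F, B2=S, B2=E, B3=T, B4=T, B4=F, B5=T, B5=F, B6=S, B6=E, B7=T, B7=F
uncovered (1 of 14): B3=F
Answer: B3=F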